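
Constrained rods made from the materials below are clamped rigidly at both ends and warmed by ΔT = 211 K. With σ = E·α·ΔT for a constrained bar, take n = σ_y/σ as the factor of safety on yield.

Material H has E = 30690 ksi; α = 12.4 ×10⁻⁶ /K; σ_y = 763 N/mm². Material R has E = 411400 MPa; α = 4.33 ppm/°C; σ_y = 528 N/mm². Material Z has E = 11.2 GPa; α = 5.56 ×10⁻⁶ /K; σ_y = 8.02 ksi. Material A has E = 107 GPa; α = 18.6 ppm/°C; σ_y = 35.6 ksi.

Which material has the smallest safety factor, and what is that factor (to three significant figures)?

material A, n = 0.585

In consistent units (E in GPa, α in ×10⁻⁶/K, σ_y in MPa):
  material H: E = 211.6, α = 12.4, σ_y = 763.0 → σ = 554 MPa, n = 1.38
  material R: E = 411.4, α = 4.33, σ_y = 528.0 → σ = 376 MPa, n = 1.40
  material Z: E = 11.20, α = 5.56, σ_y = 55.30 → σ = 13.1 MPa, n = 4.21
  material A: E = 107.0, α = 18.6, σ_y = 245.5 → σ = 420 MPa, n = 0.585
The minimum is material A at n = 0.585.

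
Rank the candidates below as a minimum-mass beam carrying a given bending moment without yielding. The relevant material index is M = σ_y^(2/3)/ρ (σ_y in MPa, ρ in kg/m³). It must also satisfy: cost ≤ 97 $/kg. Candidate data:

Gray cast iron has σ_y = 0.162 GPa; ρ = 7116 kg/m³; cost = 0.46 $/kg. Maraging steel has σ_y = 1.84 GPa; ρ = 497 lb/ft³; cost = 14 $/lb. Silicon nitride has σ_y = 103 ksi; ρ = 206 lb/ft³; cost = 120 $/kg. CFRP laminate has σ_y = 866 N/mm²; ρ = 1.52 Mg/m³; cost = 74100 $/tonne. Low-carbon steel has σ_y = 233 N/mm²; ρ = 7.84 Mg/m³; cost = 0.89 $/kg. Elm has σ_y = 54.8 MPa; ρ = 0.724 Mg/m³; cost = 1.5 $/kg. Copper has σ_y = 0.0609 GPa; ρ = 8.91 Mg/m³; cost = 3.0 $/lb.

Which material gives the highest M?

Screen on constraints: cost ≤ 97 $/kg. Survivors: gray cast iron, maraging steel, CFRP laminate, low-carbon steel, elm, copper.
Convert each candidate to consistent units, then evaluate M:
  gray cast iron: σ_y = 162.0 MPa, ρ = 7116 kg/m³
  maraging steel: σ_y = 1840 MPa, ρ = 7961 kg/m³
  CFRP laminate: σ_y = 866.0 MPa, ρ = 1520 kg/m³
  low-carbon steel: σ_y = 233.0 MPa, ρ = 7840 kg/m³
  elm: σ_y = 54.80 MPa, ρ = 724.0 kg/m³
  copper: σ_y = 60.90 MPa, ρ = 8910 kg/m³
  CFRP laminate: M = 59.8×10⁻³
  elm: M = 19.9×10⁻³
  maraging steel: M = 18.9×10⁻³
  low-carbon steel: M = 4.83×10⁻³
  gray cast iron: M = 4.18×10⁻³
  copper: M = 1.74×10⁻³
Highest index: CFRP laminate.

CFRP laminate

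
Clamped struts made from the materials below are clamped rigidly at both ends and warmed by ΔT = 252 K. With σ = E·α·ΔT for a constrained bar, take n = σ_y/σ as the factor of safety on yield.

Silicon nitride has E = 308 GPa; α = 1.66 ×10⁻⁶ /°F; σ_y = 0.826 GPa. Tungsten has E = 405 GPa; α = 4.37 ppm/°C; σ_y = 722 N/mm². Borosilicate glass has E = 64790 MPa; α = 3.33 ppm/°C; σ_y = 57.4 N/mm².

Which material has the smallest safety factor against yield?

borosilicate glass

In consistent units (E in GPa, α in ×10⁻⁶/K, σ_y in MPa):
  silicon nitride: E = 308.0, α = 2.99, σ_y = 826.0 → σ = 232 MPa, n = 3.56
  tungsten: E = 405.0, α = 4.37, σ_y = 722.0 → σ = 446 MPa, n = 1.62
  borosilicate glass: E = 64.79, α = 3.33, σ_y = 57.40 → σ = 54.4 MPa, n = 1.06
Borosilicate glass has the lowest safety factor, n = 1.06.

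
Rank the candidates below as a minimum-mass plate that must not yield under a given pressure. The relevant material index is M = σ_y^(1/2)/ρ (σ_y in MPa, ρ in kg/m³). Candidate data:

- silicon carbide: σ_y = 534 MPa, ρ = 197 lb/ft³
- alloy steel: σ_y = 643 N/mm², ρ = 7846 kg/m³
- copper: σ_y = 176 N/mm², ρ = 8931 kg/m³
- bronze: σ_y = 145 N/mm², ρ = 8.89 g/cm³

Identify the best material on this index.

silicon carbide

After converting to SI:
  silicon carbide: σ_y = 534.0 MPa, ρ = 3156 kg/m³
  alloy steel: σ_y = 643.0 MPa, ρ = 7846 kg/m³
  copper: σ_y = 176.0 MPa, ρ = 8931 kg/m³
  bronze: σ_y = 145.0 MPa, ρ = 8890 kg/m³
  silicon carbide: M = 7.32×10⁻³
  alloy steel: M = 3.23×10⁻³
  copper: M = 1.49×10⁻³
  bronze: M = 1.35×10⁻³
Silicon carbide has the largest M.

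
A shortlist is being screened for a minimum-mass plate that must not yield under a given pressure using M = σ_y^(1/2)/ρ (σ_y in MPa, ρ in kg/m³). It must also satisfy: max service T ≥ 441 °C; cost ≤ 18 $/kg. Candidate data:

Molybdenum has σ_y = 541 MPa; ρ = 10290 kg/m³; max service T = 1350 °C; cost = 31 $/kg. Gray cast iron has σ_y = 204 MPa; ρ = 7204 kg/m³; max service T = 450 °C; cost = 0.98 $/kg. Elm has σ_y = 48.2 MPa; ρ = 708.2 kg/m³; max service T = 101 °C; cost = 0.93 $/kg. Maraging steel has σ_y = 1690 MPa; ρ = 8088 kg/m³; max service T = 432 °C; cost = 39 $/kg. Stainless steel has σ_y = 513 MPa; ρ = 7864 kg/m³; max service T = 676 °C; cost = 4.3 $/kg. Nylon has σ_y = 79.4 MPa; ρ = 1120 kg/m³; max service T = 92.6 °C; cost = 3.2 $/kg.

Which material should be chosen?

stainless steel

Screen on constraints: max service T ≥ 441 °C; cost ≤ 18 $/kg. Survivors: gray cast iron, stainless steel.
Per-candidate index values:
  stainless steel: M = 2.88×10⁻³
  gray cast iron: M = 1.98×10⁻³
Highest index: stainless steel.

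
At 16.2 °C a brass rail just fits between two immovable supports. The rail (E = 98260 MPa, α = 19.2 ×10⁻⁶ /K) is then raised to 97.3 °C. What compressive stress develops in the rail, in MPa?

153 MPa

E = 98260 MPa = 98.26 GPa.
ΔT = 81.10 K. Constrained thermal stress σ = E·α·ΔT = 98.26×10³ MPa × 19.2×10⁻⁶ × 81.10 = 153 MPa (compressive).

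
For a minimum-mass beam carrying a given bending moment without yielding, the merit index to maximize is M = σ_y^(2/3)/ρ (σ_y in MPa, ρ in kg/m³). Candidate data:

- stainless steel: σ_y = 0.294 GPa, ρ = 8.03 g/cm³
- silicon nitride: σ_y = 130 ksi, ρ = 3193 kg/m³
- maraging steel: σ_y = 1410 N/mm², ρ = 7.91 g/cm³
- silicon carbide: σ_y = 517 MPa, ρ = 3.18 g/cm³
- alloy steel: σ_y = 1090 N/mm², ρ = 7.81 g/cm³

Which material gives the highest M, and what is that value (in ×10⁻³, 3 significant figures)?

In SI units:
  stainless steel: σ_y = 294.0 MPa, ρ = 8030 kg/m³
  silicon nitride: σ_y = 896.3 MPa, ρ = 3193 kg/m³
  maraging steel: σ_y = 1410 MPa, ρ = 7910 kg/m³
  silicon carbide: σ_y = 517.0 MPa, ρ = 3180 kg/m³
  alloy steel: σ_y = 1090 MPa, ρ = 7810 kg/m³
  silicon nitride: M = 29.1×10⁻³
  silicon carbide: M = 20.3×10⁻³
  maraging steel: M = 15.9×10⁻³
  alloy steel: M = 13.6×10⁻³
  stainless steel: M = 5.51×10⁻³
Highest index: silicon nitride.

silicon nitride, M = 29.1×10⁻³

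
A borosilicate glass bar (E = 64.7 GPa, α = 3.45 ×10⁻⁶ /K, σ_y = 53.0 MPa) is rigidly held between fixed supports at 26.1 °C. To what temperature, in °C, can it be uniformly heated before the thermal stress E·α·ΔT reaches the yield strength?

264 °C

E·α·ΔT = 53.00 MPa ⇒ ΔT = 53.00 / (64.70×10³ × 3.45×10⁻⁶) = 237.4 K.
T = 26.1 + 237.4 = 263.5 °C.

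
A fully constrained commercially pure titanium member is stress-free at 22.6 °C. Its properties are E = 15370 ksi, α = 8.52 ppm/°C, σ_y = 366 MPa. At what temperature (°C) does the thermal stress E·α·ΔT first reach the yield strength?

428 °C

E = 15370 ksi = 106.0 GPa.
E·α·ΔT = 366.0 MPa ⇒ ΔT = 366.0 / (106.0×10³ × 8.52×10⁻⁶) = 405.4 K.
T = 22.6 + 405.4 = 428.0 °C.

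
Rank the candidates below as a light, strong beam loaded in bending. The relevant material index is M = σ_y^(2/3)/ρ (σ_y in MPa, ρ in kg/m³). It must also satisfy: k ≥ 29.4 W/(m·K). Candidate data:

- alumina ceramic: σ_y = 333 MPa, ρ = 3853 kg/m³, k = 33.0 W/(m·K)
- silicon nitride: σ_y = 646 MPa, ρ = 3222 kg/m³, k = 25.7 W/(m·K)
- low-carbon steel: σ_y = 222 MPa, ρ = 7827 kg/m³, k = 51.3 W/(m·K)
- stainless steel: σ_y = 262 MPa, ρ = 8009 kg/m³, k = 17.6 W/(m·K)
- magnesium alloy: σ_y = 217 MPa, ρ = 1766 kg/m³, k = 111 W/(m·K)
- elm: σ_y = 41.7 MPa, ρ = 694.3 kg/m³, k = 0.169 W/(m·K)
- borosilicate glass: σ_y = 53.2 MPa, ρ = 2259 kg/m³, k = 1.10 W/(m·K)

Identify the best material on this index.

magnesium alloy

Screen on constraints: k ≥ 29.4 W/(m·K). Survivors: alumina ceramic, low-carbon steel, magnesium alloy.
Evaluate M for each candidate:
  magnesium alloy: M = 20.4×10⁻³
  alumina ceramic: M = 12.5×10⁻³
  low-carbon steel: M = 4.68×10⁻³
Highest index: magnesium alloy.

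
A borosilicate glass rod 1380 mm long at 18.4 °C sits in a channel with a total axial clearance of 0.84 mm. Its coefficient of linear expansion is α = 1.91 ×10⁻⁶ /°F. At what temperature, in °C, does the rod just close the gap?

α = 1.91×10⁻⁶/°F × 9/5 = 3.44×10⁻⁶/K.
α·L₀·ΔT = 0.84 mm ⇒ ΔT = 0.84 / (3.44×10⁻⁶ × 1380.0) = 177.0 K.
T = 18.4 + 177.0 = 195.4 °C.

195 °C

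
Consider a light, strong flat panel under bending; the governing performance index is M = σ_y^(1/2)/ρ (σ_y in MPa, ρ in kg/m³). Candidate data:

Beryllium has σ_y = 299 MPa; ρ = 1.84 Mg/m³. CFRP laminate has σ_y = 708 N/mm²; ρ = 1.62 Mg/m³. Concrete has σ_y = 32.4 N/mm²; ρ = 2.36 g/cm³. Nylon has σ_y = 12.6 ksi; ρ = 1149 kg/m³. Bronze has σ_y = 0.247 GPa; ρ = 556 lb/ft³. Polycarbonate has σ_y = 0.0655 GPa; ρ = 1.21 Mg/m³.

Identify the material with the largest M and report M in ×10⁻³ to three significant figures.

Normalizing units and computing the index:
  beryllium: σ_y = 299.0 MPa, ρ = 1840 kg/m³
  CFRP laminate: σ_y = 708.0 MPa, ρ = 1620 kg/m³
  concrete: σ_y = 32.40 MPa, ρ = 2360 kg/m³
  nylon: σ_y = 86.87 MPa, ρ = 1149 kg/m³
  bronze: σ_y = 247.0 MPa, ρ = 8906 kg/m³
  polycarbonate: σ_y = 65.50 MPa, ρ = 1210 kg/m³
  CFRP laminate: M = 16.4×10⁻³
  beryllium: M = 9.40×10⁻³
  nylon: M = 8.11×10⁻³
  polycarbonate: M = 6.69×10⁻³
  concrete: M = 2.41×10⁻³
  bronze: M = 1.76×10⁻³
CFRP laminate ranks first.

CFRP laminate, M = 16.4×10⁻³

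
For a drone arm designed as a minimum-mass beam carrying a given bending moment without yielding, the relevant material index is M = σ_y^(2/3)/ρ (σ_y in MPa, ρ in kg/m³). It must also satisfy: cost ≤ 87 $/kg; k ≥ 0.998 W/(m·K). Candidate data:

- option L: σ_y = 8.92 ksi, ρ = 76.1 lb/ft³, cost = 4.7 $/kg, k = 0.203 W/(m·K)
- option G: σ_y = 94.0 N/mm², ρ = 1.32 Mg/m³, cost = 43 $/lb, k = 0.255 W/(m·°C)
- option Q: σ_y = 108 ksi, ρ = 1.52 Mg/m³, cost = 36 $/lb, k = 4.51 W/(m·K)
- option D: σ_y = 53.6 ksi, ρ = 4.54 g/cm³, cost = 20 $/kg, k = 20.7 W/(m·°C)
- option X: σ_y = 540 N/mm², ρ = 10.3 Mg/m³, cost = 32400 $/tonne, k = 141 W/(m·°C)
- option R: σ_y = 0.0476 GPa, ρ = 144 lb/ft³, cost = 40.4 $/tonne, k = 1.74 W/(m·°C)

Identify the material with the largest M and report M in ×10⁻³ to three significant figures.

option Q, M = 54.0×10⁻³

Screen on constraints: cost ≤ 87 $/kg; k ≥ 0.998 W/(m·K). Survivors: option Q, option D, option X, option R.
Convert each candidate to consistent units, then evaluate M:
  option Q: σ_y = 744.6 MPa, ρ = 1520 kg/m³
  option D: σ_y = 369.6 MPa, ρ = 4540 kg/m³
  option X: σ_y = 540.0 MPa, ρ = 10300 kg/m³
  option R: σ_y = 47.60 MPa, ρ = 2307 kg/m³
  option Q: M = 54.0×10⁻³
  option D: M = 11.3×10⁻³
  option X: M = 6.44×10⁻³
  option R: M = 5.69×10⁻³
Highest index: option Q.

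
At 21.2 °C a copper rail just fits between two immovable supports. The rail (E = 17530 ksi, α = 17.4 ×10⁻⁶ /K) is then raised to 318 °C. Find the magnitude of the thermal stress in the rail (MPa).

624 MPa

E = 17530 ksi = 120.9 GPa.
ΔT = 296.8 K. Constrained thermal stress σ = E·α·ΔT = 120.9×10³ MPa × 17.4×10⁻⁶ × 296.8 = 624 MPa (compressive).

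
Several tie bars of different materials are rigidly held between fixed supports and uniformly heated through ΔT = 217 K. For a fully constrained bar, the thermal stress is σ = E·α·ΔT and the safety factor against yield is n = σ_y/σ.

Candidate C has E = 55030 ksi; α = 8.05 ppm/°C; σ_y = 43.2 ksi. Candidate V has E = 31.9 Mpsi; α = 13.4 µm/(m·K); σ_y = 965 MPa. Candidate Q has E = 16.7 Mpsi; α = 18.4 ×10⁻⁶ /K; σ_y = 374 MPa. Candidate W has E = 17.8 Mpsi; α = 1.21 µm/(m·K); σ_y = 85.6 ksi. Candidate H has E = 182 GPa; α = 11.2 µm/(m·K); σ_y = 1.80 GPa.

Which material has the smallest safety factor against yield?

candidate C

With everything in SI (GPa, ×10⁻⁶/K, MPa):
  candidate C: E = 379.4, α = 8.05, σ_y = 297.9 → σ = 663 MPa, n = 0.449
  candidate V: E = 219.9, α = 13.4, σ_y = 965.0 → σ = 640 MPa, n = 1.51
  candidate Q: E = 115.1, α = 18.4, σ_y = 374.0 → σ = 460 MPa, n = 0.814
  candidate W: E = 122.7, α = 1.21, σ_y = 590.2 → σ = 32.2 MPa, n = 18.3
  candidate H: E = 182.0, α = 11.2, σ_y = 1800 → σ = 442 MPa, n = 4.07
The minimum is candidate C at n = 0.449.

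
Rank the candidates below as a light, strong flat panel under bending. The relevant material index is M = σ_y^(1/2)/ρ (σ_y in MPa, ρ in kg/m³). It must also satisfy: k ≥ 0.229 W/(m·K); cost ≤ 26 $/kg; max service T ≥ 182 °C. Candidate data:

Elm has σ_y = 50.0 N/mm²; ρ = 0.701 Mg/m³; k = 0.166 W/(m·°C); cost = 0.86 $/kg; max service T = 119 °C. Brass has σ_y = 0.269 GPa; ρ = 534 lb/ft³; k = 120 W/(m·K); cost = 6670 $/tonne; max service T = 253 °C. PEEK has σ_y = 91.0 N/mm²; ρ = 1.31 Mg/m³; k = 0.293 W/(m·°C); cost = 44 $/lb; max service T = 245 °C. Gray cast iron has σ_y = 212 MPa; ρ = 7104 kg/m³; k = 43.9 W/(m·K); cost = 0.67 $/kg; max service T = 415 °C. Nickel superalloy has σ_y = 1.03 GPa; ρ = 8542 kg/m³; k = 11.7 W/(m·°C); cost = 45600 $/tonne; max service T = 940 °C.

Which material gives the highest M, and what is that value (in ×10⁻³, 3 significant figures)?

gray cast iron, M = 2.05×10⁻³

Screen on constraints: k ≥ 0.229 W/(m·K); cost ≤ 26 $/kg; max service T ≥ 182 °C. Survivors: brass, gray cast iron.
In SI units:
  brass: σ_y = 269.0 MPa, ρ = 8554 kg/m³
  gray cast iron: σ_y = 212.0 MPa, ρ = 7104 kg/m³
  gray cast iron: M = 2.05×10⁻³
  brass: M = 1.92×10⁻³
Highest index: gray cast iron.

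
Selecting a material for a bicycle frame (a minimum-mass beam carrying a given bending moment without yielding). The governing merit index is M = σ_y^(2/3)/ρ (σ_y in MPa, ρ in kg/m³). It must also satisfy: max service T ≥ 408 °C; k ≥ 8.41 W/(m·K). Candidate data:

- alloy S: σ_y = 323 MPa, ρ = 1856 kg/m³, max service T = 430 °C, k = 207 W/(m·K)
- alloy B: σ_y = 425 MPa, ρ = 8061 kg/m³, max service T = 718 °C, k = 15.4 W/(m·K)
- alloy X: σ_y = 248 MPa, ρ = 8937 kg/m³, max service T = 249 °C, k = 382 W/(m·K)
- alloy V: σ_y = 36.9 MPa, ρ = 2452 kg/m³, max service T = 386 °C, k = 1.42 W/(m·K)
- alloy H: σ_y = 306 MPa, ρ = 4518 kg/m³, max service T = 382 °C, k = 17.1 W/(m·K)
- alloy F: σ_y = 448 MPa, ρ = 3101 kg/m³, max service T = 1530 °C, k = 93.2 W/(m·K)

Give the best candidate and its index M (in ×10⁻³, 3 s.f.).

alloy S, M = 25.4×10⁻³

Screen on constraints: max service T ≥ 408 °C; k ≥ 8.41 W/(m·K). Survivors: alloy S, alloy B, alloy F.
Computing M directly (units already consistent):
  alloy S: M = 25.4×10⁻³
  alloy F: M = 18.9×10⁻³
  alloy B: M = 7.01×10⁻³
The maximum is for alloy S.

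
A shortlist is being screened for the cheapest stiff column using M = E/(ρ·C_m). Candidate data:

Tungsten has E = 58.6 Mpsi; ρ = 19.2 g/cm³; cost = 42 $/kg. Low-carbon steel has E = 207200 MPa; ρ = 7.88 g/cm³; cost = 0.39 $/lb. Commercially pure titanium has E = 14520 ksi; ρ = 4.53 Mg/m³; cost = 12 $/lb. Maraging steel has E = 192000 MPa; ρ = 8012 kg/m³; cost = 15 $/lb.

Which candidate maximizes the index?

low-carbon steel

Convert each candidate to consistent units, then evaluate M:
  tungsten: E = 404.0 GPa, ρ = 19200 kg/m³, cost = 42.00 $/kg
  low-carbon steel: E = 207.2 GPa, ρ = 7880 kg/m³, cost = 0.8598 $/kg
  commercially pure titanium: E = 100.1 GPa, ρ = 4530 kg/m³, cost = 26.46 $/kg
  maraging steel: E = 192.0 GPa, ρ = 8012 kg/m³, cost = 33.07 $/kg
  low-carbon steel: M = 30.6 MN·m per $
  commercially pure titanium: M = 0.835 MN·m per $
  maraging steel: M = 0.725 MN·m per $
  tungsten: M = 0.501 MN·m per $
The maximum is for low-carbon steel.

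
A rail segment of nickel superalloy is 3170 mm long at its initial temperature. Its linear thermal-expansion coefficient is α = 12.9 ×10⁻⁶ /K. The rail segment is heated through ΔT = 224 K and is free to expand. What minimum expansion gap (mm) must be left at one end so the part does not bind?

9.16 mm

ΔL = α·L₀·ΔT = 12.9×10⁻⁶ × 3170 mm × 224.0 K = 9.16 mm.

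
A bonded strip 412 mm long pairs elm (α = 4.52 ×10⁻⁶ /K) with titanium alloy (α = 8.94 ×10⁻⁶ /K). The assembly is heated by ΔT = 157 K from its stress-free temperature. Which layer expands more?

α(elm) = 4.52×10⁻⁶/K vs α(titanium alloy) = 8.94×10⁻⁶/K.
Higher α expands more for the same ΔT: titanium alloy.

titanium alloy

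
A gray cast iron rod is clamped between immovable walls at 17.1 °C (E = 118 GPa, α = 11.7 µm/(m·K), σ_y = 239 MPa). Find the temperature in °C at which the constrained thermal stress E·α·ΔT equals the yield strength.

190 °C

E·α·ΔT = 239.0 MPa ⇒ ΔT = 239.0 / (118.0×10³ × 11.7×10⁻⁶) = 173.1 K.
T = 17.1 + 173.1 = 190.2 °C.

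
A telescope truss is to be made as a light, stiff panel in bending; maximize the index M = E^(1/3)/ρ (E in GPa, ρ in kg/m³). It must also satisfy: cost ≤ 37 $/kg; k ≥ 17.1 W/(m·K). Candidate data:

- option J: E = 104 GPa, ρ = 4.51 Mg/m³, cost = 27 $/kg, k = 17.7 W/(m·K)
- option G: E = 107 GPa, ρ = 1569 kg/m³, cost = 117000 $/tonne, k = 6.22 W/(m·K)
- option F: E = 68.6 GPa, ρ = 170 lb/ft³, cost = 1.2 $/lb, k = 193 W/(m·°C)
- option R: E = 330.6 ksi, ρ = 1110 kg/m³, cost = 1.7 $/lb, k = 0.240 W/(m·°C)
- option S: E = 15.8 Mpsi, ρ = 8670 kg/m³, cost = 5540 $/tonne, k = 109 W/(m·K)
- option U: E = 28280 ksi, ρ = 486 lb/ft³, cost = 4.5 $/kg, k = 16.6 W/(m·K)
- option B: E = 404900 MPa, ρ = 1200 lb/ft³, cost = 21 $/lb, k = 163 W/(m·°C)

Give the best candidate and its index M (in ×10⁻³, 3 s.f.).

option F, M = 1.50×10⁻³

Screen on constraints: cost ≤ 37 $/kg; k ≥ 17.1 W/(m·K). Survivors: option J, option F, option S.
After converting to SI:
  option J: E = 104.0 GPa, ρ = 4510 kg/m³
  option F: E = 68.60 GPa, ρ = 2723 kg/m³
  option S: E = 108.9 GPa, ρ = 8670 kg/m³
  option F: M = 1.50×10⁻³
  option J: M = 1.04×10⁻³
  option S: M = 0.551×10⁻³
Option F ranks first.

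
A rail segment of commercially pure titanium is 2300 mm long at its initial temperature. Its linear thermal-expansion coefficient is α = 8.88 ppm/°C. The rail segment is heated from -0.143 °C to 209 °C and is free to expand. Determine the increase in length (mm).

ΔT = 209 − (-0.143) = 209.1 K.
ΔL = α·L₀·ΔT = 8.88×10⁻⁶ × 2300 mm × 209.1 K = 4.27 mm.

4.27 mm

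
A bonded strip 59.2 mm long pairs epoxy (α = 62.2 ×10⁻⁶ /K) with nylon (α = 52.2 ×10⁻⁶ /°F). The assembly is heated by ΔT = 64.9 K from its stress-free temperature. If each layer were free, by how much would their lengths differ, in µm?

122 µm

nylon: α = 52.2×10⁻⁶/°F × 9/5 = 94.0×10⁻⁶/K.
Δα = |62.2 − 94.0|×10⁻⁶/K = 31.8×10⁻⁶/K.
ΔL_mismatch = Δα·L·ΔT = 31.8×10⁻⁶ × 59.2 mm × 64.9 K = 122 µm.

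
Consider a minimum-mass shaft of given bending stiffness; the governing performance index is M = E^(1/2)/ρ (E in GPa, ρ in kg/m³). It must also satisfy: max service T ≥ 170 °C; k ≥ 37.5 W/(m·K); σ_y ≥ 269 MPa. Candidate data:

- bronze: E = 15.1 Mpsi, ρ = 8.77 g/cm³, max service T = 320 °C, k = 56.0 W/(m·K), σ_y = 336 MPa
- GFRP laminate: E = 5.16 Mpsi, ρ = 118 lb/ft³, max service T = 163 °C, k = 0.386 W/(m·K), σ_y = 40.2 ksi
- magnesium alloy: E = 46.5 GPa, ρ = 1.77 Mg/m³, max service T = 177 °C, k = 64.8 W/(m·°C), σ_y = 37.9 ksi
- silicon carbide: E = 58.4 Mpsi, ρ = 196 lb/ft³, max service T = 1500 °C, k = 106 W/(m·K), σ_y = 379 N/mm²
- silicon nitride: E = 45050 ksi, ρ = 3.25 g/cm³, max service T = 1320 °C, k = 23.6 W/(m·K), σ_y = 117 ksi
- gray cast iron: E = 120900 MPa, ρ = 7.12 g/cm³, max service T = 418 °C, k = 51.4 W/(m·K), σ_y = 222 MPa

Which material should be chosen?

Screen on constraints: max service T ≥ 170 °C; k ≥ 37.5 W/(m·K); σ_y ≥ 269 MPa. Survivors: bronze, silicon carbide.
Normalizing units and computing the index:
  bronze: E = 104.1 GPa, ρ = 8770 kg/m³
  silicon carbide: E = 402.7 GPa, ρ = 3140 kg/m³
  silicon carbide: M = 6.39×10⁻³
  bronze: M = 1.16×10⁻³
Silicon carbide has the largest M.

silicon carbide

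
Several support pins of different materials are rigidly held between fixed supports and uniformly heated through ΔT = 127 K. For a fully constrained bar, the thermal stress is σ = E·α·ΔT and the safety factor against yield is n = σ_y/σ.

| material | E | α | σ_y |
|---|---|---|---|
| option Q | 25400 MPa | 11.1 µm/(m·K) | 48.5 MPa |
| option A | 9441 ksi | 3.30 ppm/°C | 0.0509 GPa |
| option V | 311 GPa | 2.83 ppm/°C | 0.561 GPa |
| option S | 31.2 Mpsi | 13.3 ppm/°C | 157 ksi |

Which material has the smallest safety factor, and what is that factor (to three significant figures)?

option Q, n = 1.35

Per material, after unit conversion:
  option Q: E = 25.40, α = 11.1, σ_y = 48.50 → σ = 35.8 MPa, n = 1.35
  option A: E = 65.09, α = 3.30, σ_y = 50.90 → σ = 27.3 MPa, n = 1.87
  option V: E = 311.0, α = 2.83, σ_y = 561.0 → σ = 112 MPa, n = 5.02
  option S: E = 215.1, α = 13.3, σ_y = 1082 → σ = 363 MPa, n = 2.98
Option Q has the lowest safety factor, n = 1.35.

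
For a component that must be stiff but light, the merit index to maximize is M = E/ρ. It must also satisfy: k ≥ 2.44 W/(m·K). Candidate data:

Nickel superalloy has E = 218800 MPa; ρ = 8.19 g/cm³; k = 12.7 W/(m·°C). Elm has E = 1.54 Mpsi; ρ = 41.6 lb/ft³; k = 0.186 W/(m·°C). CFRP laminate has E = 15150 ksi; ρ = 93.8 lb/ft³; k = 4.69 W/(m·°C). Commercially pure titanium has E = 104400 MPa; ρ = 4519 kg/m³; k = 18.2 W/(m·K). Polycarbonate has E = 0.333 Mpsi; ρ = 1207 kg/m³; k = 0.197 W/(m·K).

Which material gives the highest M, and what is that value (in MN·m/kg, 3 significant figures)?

Screen on constraints: k ≥ 2.44 W/(m·K). Survivors: nickel superalloy, CFRP laminate, commercially pure titanium.
Putting every candidate on a common basis:
  nickel superalloy: E = 218.8 GPa, ρ = 8190 kg/m³
  CFRP laminate: E = 104.5 GPa, ρ = 1503 kg/m³
  commercially pure titanium: E = 104.4 GPa, ρ = 4519 kg/m³
  CFRP laminate: M = 69.5 MN·m/kg
  nickel superalloy: M = 26.7 MN·m/kg
  commercially pure titanium: M = 23.1 MN·m/kg
CFRP laminate has the largest M.

CFRP laminate, M = 69.5 MN·m/kg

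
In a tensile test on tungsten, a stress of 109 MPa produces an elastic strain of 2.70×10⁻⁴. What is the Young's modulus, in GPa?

404 GPa

E = σ/ε = 109 MPa / 2.70×10⁻⁴ = 403700 MPa = 404 GPa.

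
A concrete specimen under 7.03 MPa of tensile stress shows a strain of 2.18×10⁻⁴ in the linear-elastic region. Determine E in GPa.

32.2 GPa

E = σ/ε = 7.03 MPa / 2.18×10⁻⁴ = 32250 MPa = 32.2 GPa.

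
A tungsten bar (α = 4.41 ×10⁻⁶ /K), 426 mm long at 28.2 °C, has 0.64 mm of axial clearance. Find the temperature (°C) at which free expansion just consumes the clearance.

α·L₀·ΔT = 0.64 mm ⇒ ΔT = 0.64 / (4.41×10⁻⁶ × 426.0) = 340.7 K.
T = 28.2 + 340.7 = 368.9 °C.

369 °C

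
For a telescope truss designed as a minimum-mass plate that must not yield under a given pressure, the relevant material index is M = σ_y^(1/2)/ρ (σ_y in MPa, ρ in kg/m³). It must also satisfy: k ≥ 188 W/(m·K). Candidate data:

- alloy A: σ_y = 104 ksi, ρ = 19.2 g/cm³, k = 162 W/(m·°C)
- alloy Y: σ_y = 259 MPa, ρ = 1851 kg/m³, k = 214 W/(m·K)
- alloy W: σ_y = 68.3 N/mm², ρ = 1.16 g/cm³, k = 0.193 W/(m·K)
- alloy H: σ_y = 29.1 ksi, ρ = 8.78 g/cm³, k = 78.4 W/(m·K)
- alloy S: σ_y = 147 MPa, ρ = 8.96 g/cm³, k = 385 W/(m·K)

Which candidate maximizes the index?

alloy Y

Screen on constraints: k ≥ 188 W/(m·K). Survivors: alloy Y, alloy S.
Convert each candidate to consistent units, then evaluate M:
  alloy Y: σ_y = 259.0 MPa, ρ = 1851 kg/m³
  alloy S: σ_y = 147.0 MPa, ρ = 8960 kg/m³
  alloy Y: M = 8.69×10⁻³
  alloy S: M = 1.35×10⁻³
Alloy Y has the largest M.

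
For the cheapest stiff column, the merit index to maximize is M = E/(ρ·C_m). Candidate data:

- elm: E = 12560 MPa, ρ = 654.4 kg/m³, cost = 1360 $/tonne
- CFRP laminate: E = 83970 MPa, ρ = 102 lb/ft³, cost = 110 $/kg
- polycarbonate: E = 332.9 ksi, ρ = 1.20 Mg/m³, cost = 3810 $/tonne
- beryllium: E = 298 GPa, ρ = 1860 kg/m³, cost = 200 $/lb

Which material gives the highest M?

elm

Convert each candidate to consistent units, then evaluate M:
  elm: E = 12.56 GPa, ρ = 654.4 kg/m³, cost = 1.360 $/kg
  CFRP laminate: E = 83.97 GPa, ρ = 1634 kg/m³, cost = 110.0 $/kg
  polycarbonate: E = 2.295 GPa, ρ = 1200 kg/m³, cost = 3.810 $/kg
  beryllium: E = 298.0 GPa, ρ = 1860 kg/m³, cost = 440.9 $/kg
  elm: M = 14.1 MN·m per $
  polycarbonate: M = 0.502 MN·m per $
  CFRP laminate: M = 0.467 MN·m per $
  beryllium: M = 0.363 MN·m per $
Highest index: elm.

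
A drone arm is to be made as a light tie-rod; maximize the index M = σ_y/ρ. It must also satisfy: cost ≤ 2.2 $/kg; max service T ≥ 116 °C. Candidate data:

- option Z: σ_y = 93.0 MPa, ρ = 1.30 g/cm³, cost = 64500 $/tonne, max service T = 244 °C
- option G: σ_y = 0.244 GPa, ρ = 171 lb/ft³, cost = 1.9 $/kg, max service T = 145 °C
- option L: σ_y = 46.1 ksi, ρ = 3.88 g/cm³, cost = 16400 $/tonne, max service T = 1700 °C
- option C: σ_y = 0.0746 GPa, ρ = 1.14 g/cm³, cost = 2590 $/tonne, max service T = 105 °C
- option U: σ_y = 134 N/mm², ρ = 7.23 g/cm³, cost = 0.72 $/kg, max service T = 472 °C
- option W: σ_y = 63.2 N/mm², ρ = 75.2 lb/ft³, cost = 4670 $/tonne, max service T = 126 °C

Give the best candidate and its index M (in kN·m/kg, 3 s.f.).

Screen on constraints: cost ≤ 2.2 $/kg; max service T ≥ 116 °C. Survivors: option G, option U.
In SI units:
  option G: σ_y = 244.0 MPa, ρ = 2739 kg/m³
  option U: σ_y = 134.0 MPa, ρ = 7230 kg/m³
  option G: M = 89.1 kN·m/kg
  option U: M = 18.5 kN·m/kg
Option G has the largest M.

option G, M = 89.1 kN·m/kg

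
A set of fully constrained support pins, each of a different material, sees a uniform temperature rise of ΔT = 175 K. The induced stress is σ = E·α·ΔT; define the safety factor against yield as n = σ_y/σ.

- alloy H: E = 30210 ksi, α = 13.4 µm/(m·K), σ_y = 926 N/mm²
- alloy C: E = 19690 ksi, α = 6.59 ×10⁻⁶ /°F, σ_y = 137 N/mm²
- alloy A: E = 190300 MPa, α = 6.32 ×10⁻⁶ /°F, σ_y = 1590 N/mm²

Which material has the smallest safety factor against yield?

alloy C

Converting E to GPa, α to ×10⁻⁶/K, σ_y to MPa, then σ and n for each:
  alloy H: E = 208.3, α = 13.4, σ_y = 926.0 → σ = 488 MPa, n = 1.90
  alloy C: E = 135.8, α = 11.9, σ_y = 137.0 → σ = 282 MPa, n = 0.486
  alloy A: E = 190.3, α = 11.4, σ_y = 1590 → σ = 379 MPa, n = 4.20
Alloy C has the lowest safety factor, n = 0.486.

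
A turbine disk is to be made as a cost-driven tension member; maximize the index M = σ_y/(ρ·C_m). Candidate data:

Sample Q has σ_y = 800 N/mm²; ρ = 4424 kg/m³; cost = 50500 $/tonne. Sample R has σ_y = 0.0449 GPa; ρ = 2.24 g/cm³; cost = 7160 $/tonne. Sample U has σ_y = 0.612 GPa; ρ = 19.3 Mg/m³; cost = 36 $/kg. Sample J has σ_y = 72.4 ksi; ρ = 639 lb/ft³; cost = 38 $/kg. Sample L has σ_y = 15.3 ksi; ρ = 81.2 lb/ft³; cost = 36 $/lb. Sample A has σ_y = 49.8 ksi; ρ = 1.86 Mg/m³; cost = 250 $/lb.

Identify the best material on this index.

Normalizing units and computing the index:
  sample Q: σ_y = 800.0 MPa, ρ = 4424 kg/m³, cost = 50.50 $/kg
  sample R: σ_y = 44.90 MPa, ρ = 2240 kg/m³, cost = 7.160 $/kg
  sample U: σ_y = 612.0 MPa, ρ = 19300 kg/m³, cost = 36.00 $/kg
  sample J: σ_y = 499.2 MPa, ρ = 10240 kg/m³, cost = 38.00 $/kg
  sample L: σ_y = 105.5 MPa, ρ = 1301 kg/m³, cost = 79.37 $/kg
  sample A: σ_y = 343.4 MPa, ρ = 1860 kg/m³, cost = 551.1 $/kg
  sample Q: M = 3.58 kN·m per $
  sample R: M = 2.80 kN·m per $
  sample J: M = 1.28 kN·m per $
  sample L: M = 1.02 kN·m per $
  sample U: M = 0.881 kN·m per $
  sample A: M = 0.335 kN·m per $
Highest index: sample Q.

sample Q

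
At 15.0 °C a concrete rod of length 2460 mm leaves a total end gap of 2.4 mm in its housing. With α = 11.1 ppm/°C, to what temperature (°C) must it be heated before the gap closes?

103 °C

α·L₀·ΔT = 2.4 mm ⇒ ΔT = 2.4 / (11.1×10⁻⁶ × 2460.0) = 87.89 K.
T = 15.0 + 87.89 = 102.9 °C.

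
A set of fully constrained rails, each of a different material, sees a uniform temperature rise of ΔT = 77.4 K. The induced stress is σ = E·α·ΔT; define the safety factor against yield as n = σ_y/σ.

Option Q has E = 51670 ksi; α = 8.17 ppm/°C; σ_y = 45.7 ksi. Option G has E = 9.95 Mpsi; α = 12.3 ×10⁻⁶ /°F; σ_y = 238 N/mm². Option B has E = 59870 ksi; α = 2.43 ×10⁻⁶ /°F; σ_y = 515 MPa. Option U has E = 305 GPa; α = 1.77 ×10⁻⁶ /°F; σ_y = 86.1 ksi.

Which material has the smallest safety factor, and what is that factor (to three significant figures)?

option Q, n = 1.40

In consistent units (E in GPa, α in ×10⁻⁶/K, σ_y in MPa):
  option Q: E = 356.3, α = 8.17, σ_y = 315.1 → σ = 225 MPa, n = 1.40
  option G: E = 68.60, α = 22.1, σ_y = 238.0 → σ = 118 MPa, n = 2.02
  option B: E = 412.8, α = 4.37, σ_y = 515.0 → σ = 140 MPa, n = 3.69
  option U: E = 305.0, α = 3.19, σ_y = 593.6 → σ = 75.2 MPa, n = 7.89
Option Q has the lowest safety factor, n = 1.40.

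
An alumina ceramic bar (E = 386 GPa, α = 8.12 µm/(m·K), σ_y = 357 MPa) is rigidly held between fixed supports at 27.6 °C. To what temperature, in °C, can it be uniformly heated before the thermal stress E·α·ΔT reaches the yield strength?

142 °C

E·α·ΔT = 357.0 MPa ⇒ ΔT = 357.0 / (386.0×10³ × 8.12×10⁻⁶) = 113.9 K.
T = 27.6 + 113.9 = 141.5 °C.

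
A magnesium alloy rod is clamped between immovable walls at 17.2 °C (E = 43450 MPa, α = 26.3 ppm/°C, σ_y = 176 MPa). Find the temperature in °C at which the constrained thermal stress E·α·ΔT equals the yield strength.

171 °C

E = 43450 MPa = 43.45 GPa.
E·α·ΔT = 176.0 MPa ⇒ ΔT = 176.0 / (43.45×10³ × 26.3×10⁻⁶) = 154.0 K.
T = 17.2 + 154.0 = 171.2 °C.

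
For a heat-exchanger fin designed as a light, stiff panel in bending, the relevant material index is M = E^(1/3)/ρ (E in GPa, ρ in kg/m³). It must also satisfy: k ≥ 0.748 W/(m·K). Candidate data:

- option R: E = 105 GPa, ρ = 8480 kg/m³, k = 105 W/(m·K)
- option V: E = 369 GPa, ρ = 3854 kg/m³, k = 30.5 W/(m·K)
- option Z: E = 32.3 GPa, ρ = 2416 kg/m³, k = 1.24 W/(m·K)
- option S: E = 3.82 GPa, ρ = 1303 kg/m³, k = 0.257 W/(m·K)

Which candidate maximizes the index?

option V

Screen on constraints: k ≥ 0.748 W/(m·K). Survivors: option R, option V, option Z.
Evaluate M for each candidate:
  option V: M = 1.86×10⁻³
  option Z: M = 1.32×10⁻³
  option R: M = 0.556×10⁻³
Highest index: option V.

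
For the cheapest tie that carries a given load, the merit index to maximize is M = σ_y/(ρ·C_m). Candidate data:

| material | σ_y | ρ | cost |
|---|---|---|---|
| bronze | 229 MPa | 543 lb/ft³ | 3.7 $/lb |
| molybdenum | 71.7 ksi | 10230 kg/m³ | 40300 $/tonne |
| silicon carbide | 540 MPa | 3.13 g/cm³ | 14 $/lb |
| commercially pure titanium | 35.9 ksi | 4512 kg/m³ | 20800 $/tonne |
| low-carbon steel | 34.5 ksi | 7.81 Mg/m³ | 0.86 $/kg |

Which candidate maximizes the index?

In SI units:
  bronze: σ_y = 229.0 MPa, ρ = 8698 kg/m³, cost = 8.157 $/kg
  molybdenum: σ_y = 494.4 MPa, ρ = 10230 kg/m³, cost = 40.30 $/kg
  silicon carbide: σ_y = 540.0 MPa, ρ = 3130 kg/m³, cost = 30.86 $/kg
  commercially pure titanium: σ_y = 247.5 MPa, ρ = 4512 kg/m³, cost = 20.80 $/kg
  low-carbon steel: σ_y = 237.9 MPa, ρ = 7810 kg/m³, cost = 0.8600 $/kg
  low-carbon steel: M = 35.4 kN·m per $
  silicon carbide: M = 5.59 kN·m per $
  bronze: M = 3.23 kN·m per $
  commercially pure titanium: M = 2.64 kN·m per $
  molybdenum: M = 1.20 kN·m per $
Low-carbon steel ranks first.

low-carbon steel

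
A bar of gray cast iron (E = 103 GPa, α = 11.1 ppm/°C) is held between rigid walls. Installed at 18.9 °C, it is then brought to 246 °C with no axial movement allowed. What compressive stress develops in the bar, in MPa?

ΔT = 227.1 K. Constrained thermal stress σ = E·α·ΔT = 103.0×10³ MPa × 11.1×10⁻⁶ × 227.1 = 260 MPa (compressive).

260 MPa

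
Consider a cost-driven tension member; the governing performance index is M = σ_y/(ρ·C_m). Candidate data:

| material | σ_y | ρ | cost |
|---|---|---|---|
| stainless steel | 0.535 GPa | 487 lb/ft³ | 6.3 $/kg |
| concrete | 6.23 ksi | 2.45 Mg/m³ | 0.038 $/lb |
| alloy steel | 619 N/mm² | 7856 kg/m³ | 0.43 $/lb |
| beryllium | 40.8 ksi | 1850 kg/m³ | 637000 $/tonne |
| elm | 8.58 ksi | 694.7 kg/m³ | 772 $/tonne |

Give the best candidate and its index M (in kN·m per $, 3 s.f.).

concrete, M = 209 kN·m per $

Convert each candidate to consistent units, then evaluate M:
  stainless steel: σ_y = 535.0 MPa, ρ = 7801 kg/m³, cost = 6.300 $/kg
  concrete: σ_y = 42.95 MPa, ρ = 2450 kg/m³, cost = 0.08377 $/kg
  alloy steel: σ_y = 619.0 MPa, ρ = 7856 kg/m³, cost = 0.9480 $/kg
  beryllium: σ_y = 281.3 MPa, ρ = 1850 kg/m³, cost = 637.0 $/kg
  elm: σ_y = 59.16 MPa, ρ = 694.7 kg/m³, cost = 0.7720 $/kg
  concrete: M = 209 kN·m per $
  elm: M = 110 kN·m per $
  alloy steel: M = 83.1 kN·m per $
  stainless steel: M = 10.9 kN·m per $
  beryllium: M = 0.239 kN·m per $
Concrete has the largest M.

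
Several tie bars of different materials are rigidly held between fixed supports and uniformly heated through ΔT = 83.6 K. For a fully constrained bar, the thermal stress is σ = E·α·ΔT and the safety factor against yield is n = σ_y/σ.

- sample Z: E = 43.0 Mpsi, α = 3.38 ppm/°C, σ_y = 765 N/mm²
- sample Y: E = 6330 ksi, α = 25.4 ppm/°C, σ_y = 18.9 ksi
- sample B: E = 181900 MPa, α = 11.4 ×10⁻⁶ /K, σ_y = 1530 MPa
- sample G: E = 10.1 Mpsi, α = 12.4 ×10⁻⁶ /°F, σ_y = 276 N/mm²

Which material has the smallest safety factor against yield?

Converting E to GPa, α to ×10⁻⁶/K, σ_y to MPa, then σ and n for each:
  sample Z: E = 296.5, α = 3.38, σ_y = 765.0 → σ = 83.8 MPa, n = 9.13
  sample Y: E = 43.64, α = 25.4, σ_y = 130.3 → σ = 92.7 MPa, n = 1.41
  sample B: E = 181.9, α = 11.4, σ_y = 1530 → σ = 173 MPa, n = 8.83
  sample G: E = 69.64, α = 22.3, σ_y = 276.0 → σ = 130 MPa, n = 2.12
Smallest n: sample Y with n = 1.41.

sample Y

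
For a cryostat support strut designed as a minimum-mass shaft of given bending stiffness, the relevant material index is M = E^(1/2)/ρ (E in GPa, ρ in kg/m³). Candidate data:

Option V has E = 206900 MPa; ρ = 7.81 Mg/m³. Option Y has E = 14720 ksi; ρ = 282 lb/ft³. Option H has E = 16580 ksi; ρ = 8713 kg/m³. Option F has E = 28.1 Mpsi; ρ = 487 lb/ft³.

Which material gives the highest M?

option Y

Convert each candidate to consistent units, then evaluate M:
  option V: E = 206.9 GPa, ρ = 7810 kg/m³
  option Y: E = 101.5 GPa, ρ = 4517 kg/m³
  option H: E = 114.3 GPa, ρ = 8713 kg/m³
  option F: E = 193.7 GPa, ρ = 7801 kg/m³
  option Y: M = 2.23×10⁻³
  option V: M = 1.84×10⁻³
  option F: M = 1.78×10⁻³
  option H: M = 1.23×10⁻³
Highest index: option Y.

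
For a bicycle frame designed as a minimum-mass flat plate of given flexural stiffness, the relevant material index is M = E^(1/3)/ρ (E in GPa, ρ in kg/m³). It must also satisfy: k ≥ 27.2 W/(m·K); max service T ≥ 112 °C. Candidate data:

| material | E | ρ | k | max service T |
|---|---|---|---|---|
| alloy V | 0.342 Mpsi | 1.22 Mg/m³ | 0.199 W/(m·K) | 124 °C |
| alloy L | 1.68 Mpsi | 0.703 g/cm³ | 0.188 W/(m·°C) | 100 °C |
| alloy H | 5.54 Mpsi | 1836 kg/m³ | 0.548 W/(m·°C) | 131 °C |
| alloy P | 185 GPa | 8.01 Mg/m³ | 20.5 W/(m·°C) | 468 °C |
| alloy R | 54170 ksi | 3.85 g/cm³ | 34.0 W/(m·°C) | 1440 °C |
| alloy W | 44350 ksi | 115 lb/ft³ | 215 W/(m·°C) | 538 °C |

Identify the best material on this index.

Screen on constraints: k ≥ 27.2 W/(m·K); max service T ≥ 112 °C. Survivors: alloy R, alloy W.
In SI units:
  alloy R: E = 373.5 GPa, ρ = 3850 kg/m³
  alloy W: E = 305.8 GPa, ρ = 1842 kg/m³
  alloy W: M = 3.66×10⁻³
  alloy R: M = 1.87×10⁻³
The maximum is for alloy W.

alloy W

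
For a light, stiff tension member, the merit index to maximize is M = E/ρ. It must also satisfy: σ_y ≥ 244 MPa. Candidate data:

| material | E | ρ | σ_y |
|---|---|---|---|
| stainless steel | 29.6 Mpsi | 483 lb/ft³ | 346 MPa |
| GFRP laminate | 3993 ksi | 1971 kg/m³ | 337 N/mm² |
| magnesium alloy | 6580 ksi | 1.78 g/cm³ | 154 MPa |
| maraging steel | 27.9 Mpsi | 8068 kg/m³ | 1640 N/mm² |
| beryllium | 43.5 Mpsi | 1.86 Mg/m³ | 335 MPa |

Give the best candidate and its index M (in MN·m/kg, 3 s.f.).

Screen on constraints: σ_y ≥ 244 MPa. Survivors: stainless steel, GFRP laminate, maraging steel, beryllium.
In SI units:
  stainless steel: E = 204.1 GPa, ρ = 7737 kg/m³
  GFRP laminate: E = 27.53 GPa, ρ = 1971 kg/m³
  maraging steel: E = 192.4 GPa, ρ = 8068 kg/m³
  beryllium: E = 299.9 GPa, ρ = 1860 kg/m³
  beryllium: M = 161 MN·m/kg
  stainless steel: M = 26.4 MN·m/kg
  maraging steel: M = 23.8 MN·m/kg
  GFRP laminate: M = 14.0 MN·m/kg
The maximum is for beryllium.

beryllium, M = 161 MN·m/kg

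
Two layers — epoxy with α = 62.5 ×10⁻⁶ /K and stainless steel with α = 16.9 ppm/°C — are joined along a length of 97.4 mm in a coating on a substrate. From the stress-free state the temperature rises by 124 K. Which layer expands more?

α(epoxy) = 62.5×10⁻⁶/K vs α(stainless steel) = 16.9×10⁻⁶/K.
Higher α expands more for the same ΔT: epoxy.

epoxy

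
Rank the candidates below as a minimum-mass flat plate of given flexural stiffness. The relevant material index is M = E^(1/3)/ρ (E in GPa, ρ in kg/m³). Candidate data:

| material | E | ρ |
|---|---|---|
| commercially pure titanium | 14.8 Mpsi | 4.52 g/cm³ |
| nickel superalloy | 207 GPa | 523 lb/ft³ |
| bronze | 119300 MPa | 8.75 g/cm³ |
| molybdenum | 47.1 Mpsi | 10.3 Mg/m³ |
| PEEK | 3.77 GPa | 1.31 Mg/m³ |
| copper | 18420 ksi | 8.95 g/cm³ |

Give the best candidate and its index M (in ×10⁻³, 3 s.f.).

PEEK, M = 1.19×10⁻³

Normalizing units and computing the index:
  commercially pure titanium: E = 102.0 GPa, ρ = 4520 kg/m³
  nickel superalloy: E = 207.0 GPa, ρ = 8378 kg/m³
  bronze: E = 119.3 GPa, ρ = 8750 kg/m³
  molybdenum: E = 324.7 GPa, ρ = 10300 kg/m³
  PEEK: E = 3.770 GPa, ρ = 1310 kg/m³
  copper: E = 127.0 GPa, ρ = 8950 kg/m³
  PEEK: M = 1.19×10⁻³
  commercially pure titanium: M = 1.03×10⁻³
  nickel superalloy: M = 0.706×10⁻³
  molybdenum: M = 0.667×10⁻³
  bronze: M = 0.563×10⁻³
  copper: M = 0.562×10⁻³
The maximum is for PEEK.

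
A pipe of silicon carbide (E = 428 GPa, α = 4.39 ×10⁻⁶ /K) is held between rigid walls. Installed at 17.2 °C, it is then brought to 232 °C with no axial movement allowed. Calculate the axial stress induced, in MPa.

ΔT = 214.8 K. Constrained thermal stress σ = E·α·ΔT = 428.0×10³ MPa × 4.39×10⁻⁶ × 214.8 = 404 MPa (compressive).

404 MPa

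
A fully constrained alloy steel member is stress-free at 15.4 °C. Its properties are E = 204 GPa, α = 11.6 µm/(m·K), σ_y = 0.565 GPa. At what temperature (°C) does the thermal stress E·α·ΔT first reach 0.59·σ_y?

156 °C

σ_y = 0.565 GPa = 565.0 MPa.
E·α·ΔT = 333.3 MPa ⇒ ΔT = 333.3 / (204.0×10³ × 11.6×10⁻⁶) = 140.9 K.
T = 15.4 + 140.9 = 156.3 °C.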